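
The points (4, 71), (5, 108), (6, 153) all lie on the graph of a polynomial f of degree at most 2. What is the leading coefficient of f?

4

Write f(n) = an^2 + bn + c. Substituting each data point gives a linear system:
  16a + 4b + c = 71
  25a + 5b + c = 108
  36a + 6b + c = 153
Solving the system yields a = 4, b = 1, c = 3.
So f(n) = 4n² + n + 3.
The leading coefficient is 4.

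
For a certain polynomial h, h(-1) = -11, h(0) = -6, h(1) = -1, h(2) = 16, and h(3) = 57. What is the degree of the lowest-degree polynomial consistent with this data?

Forward differences of the values at x = -1, 0, 1, 2, 3:
  h  : -11  -6  -1  16  57
  Δ  : 5  5  17  41
  Δ^2: 0  12  24
  Δ^3: 12  12
  Δ^4: 0
The third differences are constant (12) and nonzero, while all higher differences vanish, so the minimal degree is 3.

3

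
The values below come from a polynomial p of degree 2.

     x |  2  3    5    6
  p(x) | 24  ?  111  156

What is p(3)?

The 3 known points determine the degree-2 polynomial uniquely.
Write p(x) = ax^2 + bx + c. Substituting each data point gives a linear system:
  4a + 2b + c = 24
  25a + 5b + c = 111
  36a + 6b + c = 156
Solving the system yields a = 4, b = 1, c = 6.
So p(x) = 4x^2 + x + 6.
Then p(3) = 45.

45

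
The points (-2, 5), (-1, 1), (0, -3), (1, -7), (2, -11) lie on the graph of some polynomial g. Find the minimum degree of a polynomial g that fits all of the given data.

1

Forward differences of the values at s = -2, -1, 0, 1, 2:
  g  : 5  1  -3  -7  -11
  Δ  : -4  -4  -4  -4
  Δ^2: 0  0  0
  Δ^3: 0  0
  Δ^4: 0
The first differences are constant (-4) and nonzero, while all higher differences vanish, so the minimal degree is 1.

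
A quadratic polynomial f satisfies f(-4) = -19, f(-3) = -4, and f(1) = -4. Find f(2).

Write f(u) = au^2 + bu + c. Substituting each data point gives a linear system:
  16a - 4b + c = -19
  9a - 3b + c = -4
  a + b + c = -4
Solving the system yields a = -3, b = -6, c = 5.
So f(u) = -3u^2 - 6u + 5.
Then f(2) = -19.

-19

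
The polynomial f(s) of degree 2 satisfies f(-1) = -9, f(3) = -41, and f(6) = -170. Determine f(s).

f(s) = -5s^2 + 2s - 2

Write f(s) = as^2 + bs + c. Substituting each data point gives a linear system:
  a - b + c = -9
  9a + 3b + c = -41
  36a + 6b + c = -170
Solving the system yields a = -5, b = 2, c = -2.
So f(s) = -5s^2 + 2s - 2.
Check: f(-1) = -9. ✓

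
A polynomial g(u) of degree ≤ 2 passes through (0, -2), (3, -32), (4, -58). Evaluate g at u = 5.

-92

Write g(u) = au^2 + bu + c. Substituting each data point gives a linear system:
  c = -2
  9a + 3b + c = -32
  16a + 4b + c = -58
Solving the system yields a = -4, b = 2, c = -2.
So g(u) = -4u^2 + 2u - 2.
Then g(5) = -92.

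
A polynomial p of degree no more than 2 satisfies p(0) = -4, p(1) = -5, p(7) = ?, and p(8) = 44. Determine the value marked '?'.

The 3 known points determine the degree-2 polynomial uniquely.
Write p(s) = as^2 + bs + c. Substituting each data point gives a linear system:
  c = -4
  a + b + c = -5
  64a + 8b + c = 44
Solving the system yields a = 1, b = -2, c = -4.
So p(s) = s² - 2s - 4.
Then p(7) = 31.

31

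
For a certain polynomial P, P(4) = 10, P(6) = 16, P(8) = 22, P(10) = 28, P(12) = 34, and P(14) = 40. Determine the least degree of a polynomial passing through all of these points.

1

Forward differences of the values at t = 4, 6, 8, 10, 12, 14:
  P  : 10  16  22  28  34  40
  Δ  : 6  6  6  6  6
  Δ^2: 0  0  0  0
  Δ^3: 0  0  0
  Δ^4: 0  0
  Δ^5: 0
The first differences are constant (6) and nonzero, while all higher differences vanish, so the minimal degree is 1.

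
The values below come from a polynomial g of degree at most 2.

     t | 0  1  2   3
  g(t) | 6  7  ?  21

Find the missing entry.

On equispaced nodes a degree-2 polynomial has vanishing third forward difference, so
  - g(0) + 3·g(1) - 3·g(2) + g(3) = 0.
Substituting the known values and solving for g(2):
  -3·g(2) = -36
  g(2) = 12.

12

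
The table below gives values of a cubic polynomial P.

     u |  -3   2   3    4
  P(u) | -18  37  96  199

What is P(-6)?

-291

Using the Lagrange interpolation formula with nodes -3, 2, 3, 4:
  L_0(u) = (u - 2)(u - 3)(u - 4) / -210
  L_1(u) = (u + 3)(u - 3)(u - 4) / 10
  L_2(u) = (u + 3)(u - 2)(u - 4) / -6
  L_3(u) = (u + 3)(u - 2)(u - 3) / 14
Then P(u) = -18·L_0(u) + 37·L_1(u) + 96·L_2(u) + 199·L_3(u).
Expanding and collecting terms gives P(u) = 2u^3 + 4u^2 + u + 3.
Evaluating at u = -6: P(-6) = -291.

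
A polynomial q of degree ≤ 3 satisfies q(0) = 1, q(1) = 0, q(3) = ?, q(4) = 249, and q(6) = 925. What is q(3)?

The 4 known points determine the degree-3 polynomial uniquely.
Write q(x) = ax^3 + bx^2 + cx + d. Substituting each data point gives a linear system:
  d = 1
  a + b + c + d = 0
  64a + 16b + 4c + d = 249
  216a + 36b + 6c + d = 925
Solving the system yields a = 5, b = -4, c = -2, d = 1.
So q(x) = 5x^3 - 4x^2 - 2x + 1.
Then q(3) = 94.

94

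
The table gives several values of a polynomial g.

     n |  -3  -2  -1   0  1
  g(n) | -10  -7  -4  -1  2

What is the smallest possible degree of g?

Forward differences of the values at n = -3, -2, -1, 0, 1:
  g  : -10  -7  -4  -1  2
  Δ  : 3  3  3  3
  Δ^2: 0  0  0
  Δ^3: 0  0
  Δ^4: 0
The first differences are constant (3) and nonzero, while all higher differences vanish, so the minimal degree is 1.

1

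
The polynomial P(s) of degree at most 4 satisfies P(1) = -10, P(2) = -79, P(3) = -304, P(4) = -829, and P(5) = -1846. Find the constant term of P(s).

Write P(s) = as^4 + bs^3 + cs^2 + ds + e. Substituting each data point gives a linear system:
  a + b + c + d + e = -10
  16a + 8b + 4c + 2d + e = -79
  81a + 27b + 9c + 3d + e = -304
  256a + 64b + 16c + 4d + e = -829
  625a + 125b + 25c + 5d + e = -1846
Solving the system yields a = -2, b = -4, c = -4, d = 1, e = -1.
So P(s) = -2s^4 - 4s^3 - 4s^2 + s - 1.
The constant term is -1.

-1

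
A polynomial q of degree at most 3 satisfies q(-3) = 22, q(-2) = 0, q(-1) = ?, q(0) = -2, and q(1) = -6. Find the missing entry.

The 4 known points determine the degree-3 polynomial uniquely.
Write q(n) = an^3 + bn^2 + cn + d. Substituting each data point gives a linear system:
  -27a + 9b - 3c + d = 22
  -8a + 4b - 2c + d = 0
  d = -2
  a + b + c + d = -6
Solving the system yields a = -2, b = -3, c = 1, d = -2.
So q(n) = -2n³ - 3n² + n - 2.
Then q(-1) = -4.

-4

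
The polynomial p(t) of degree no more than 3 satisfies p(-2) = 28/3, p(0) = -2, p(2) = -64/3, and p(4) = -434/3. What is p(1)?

-14/3

Using the Lagrange interpolation formula with nodes -2, 0, 2, 4:
  L_0(t) = t(t - 2)(t - 4) / -48
  L_1(t) = (t + 2)(t - 2)(t - 4) / 16
  L_2(t) = (t + 2)t(t - 4) / -16
  L_3(t) = (t + 2)t(t - 2) / 48
Then p(t) = 28/3·L_0(t) - 2·L_1(t) - 64/3·L_2(t) - 434/3·L_3(t).
Expanding and collecting terms gives p(t) = -2t^3 - t^2 + (1/3)t - 2.
Evaluating at t = 1: p(1) = -14/3.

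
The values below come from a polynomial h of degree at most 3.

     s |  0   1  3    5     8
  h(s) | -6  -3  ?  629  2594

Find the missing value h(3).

The 4 known points determine the degree-3 polynomial uniquely.
Write h(s) = as^3 + bs^2 + cs + d. Substituting each data point gives a linear system:
  d = -6
  a + b + c + d = -3
  125a + 25b + 5c + d = 629
  512a + 64b + 8c + d = 2594
Solving the system yields a = 5, b = 1, c = -3, d = -6.
So h(s) = 5s³ + s² - 3s - 6.
Then h(3) = 129.

129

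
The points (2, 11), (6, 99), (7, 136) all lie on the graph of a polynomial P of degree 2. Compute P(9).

228

Write P(s) = as^2 + bs + c. Substituting each data point gives a linear system:
  4a + 2b + c = 11
  36a + 6b + c = 99
  49a + 7b + c = 136
Solving the system yields a = 3, b = -2, c = 3.
So P(s) = 3s² - 2s + 3.
Then P(9) = 228.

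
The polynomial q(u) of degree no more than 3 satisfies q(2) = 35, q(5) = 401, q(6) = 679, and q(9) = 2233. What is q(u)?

q(u) = 3u^3 + 5u + 1

Using the Lagrange interpolation formula with nodes 2, 5, 6, 9:
  L_0(u) = (u - 5)(u - 6)(u - 9) / -84
  L_1(u) = (u - 2)(u - 6)(u - 9) / 12
  L_2(u) = (u - 2)(u - 5)(u - 9) / -12
  L_3(u) = (u - 2)(u - 5)(u - 6) / 84
Then q(u) = 35·L_0(u) + 401·L_1(u) + 679·L_2(u) + 2233·L_3(u).
Expanding and collecting terms gives q(u) = 3u³ + 5u + 1.
Check: q(9) = 2233. ✓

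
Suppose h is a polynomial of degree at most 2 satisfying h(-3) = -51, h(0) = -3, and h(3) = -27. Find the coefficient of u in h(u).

4

Write h(u) = au^2 + bu + c. Substituting each data point gives a linear system:
  9a - 3b + c = -51
  c = -3
  9a + 3b + c = -27
Solving the system yields a = -4, b = 4, c = -3.
So h(u) = -4u^2 + 4u - 3.
The coefficient of u is 4.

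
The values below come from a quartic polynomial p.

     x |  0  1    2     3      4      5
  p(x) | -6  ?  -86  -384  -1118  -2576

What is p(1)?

The 5 known points determine the degree-4 polynomial uniquely.
Write p(x) = ax^4 + bx^3 + cx^2 + dx + e. Substituting each data point gives a linear system:
  e = -6
  16a + 8b + 4c + 2d + e = -86
  81a + 27b + 9c + 3d + e = -384
  256a + 64b + 16c + 4d + e = -1118
  625a + 125b + 25c + 5d + e = -2576
Solving the system yields a = -3, b = -6, c = 1, d = 6, e = -6.
So p(x) = -3x^4 - 6x^3 + x^2 + 6x - 6.
Then p(1) = -8.

-8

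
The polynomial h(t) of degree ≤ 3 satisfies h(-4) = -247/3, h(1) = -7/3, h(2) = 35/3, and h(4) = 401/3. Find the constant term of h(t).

-1

Write h(t) = at^3 + bt^2 + ct + d. Substituting each data point gives a linear system:
  -64a + 16b - 4c + d = -247/3
  a + b + c + d = -7/3
  8a + 4b + 2c + d = 35/3
  64a + 16b + 4c + d = 401/3
Solving the system yields a = 2, b = 5/3, c = -5, d = -1.
So h(t) = 2t³ + (5/3)t² - 5t - 1.
The constant term is -1.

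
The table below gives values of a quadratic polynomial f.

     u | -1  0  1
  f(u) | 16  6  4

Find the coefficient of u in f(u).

-6

Write f(u) = au^2 + bu + c. Substituting each data point gives a linear system:
  a - b + c = 16
  c = 6
  a + b + c = 4
Solving the system yields a = 4, b = -6, c = 6.
So f(u) = 4u^2 - 6u + 6.
The coefficient of u is -6.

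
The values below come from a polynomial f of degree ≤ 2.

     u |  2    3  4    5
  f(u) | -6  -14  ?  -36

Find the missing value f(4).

-24

On equispaced nodes a degree-2 polynomial has vanishing third forward difference, so
  - f(2) + 3·f(3) - 3·f(4) + f(5) = 0.
Substituting the known values and solving for f(4):
  -3·f(4) = 72
  f(4) = -24.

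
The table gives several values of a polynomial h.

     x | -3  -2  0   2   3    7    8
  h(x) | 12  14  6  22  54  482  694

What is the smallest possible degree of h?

Divided differences on the nodes -3, -2, 0, 2, 3, 7, 8:
  order 0: 12  14  6  22  54  482  694
  order 1: 2  -4  8  32  107  212
  order 2: -2  3  8  15  21
  order 3: 1  1  1  1
  order 4: 0  0  0
  order 5: 0  0
  order 6: 0
The order-3 divided differences are all 1 (nonzero) and every higher order vanishes, so the data lies on a polynomial of degree exactly 3.

3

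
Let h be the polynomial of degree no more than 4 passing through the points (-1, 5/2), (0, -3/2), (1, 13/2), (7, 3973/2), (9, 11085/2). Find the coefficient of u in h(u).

4

Write h(u) = au^4 + bu^3 + cu^2 + du + e. Substituting each data point gives a linear system:
  a - b + c - d + e = 5/2
  e = -3/2
  a + b + c + d + e = 13/2
  2401a + 343b + 49c + 7d + e = 3973/2
  6561a + 729b + 81c + 9d + e = 11085/2
Solving the system yields a = 1, b = -2, c = 5, d = 4, e = -3/2.
So h(u) = u^4 - 2u^3 + 5u^2 + 4u - 3/2.
The coefficient of u is 4.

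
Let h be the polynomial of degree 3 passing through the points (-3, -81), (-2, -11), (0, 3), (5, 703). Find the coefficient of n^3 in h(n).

5

Write h(n) = an^3 + bn^2 + cn + d. Substituting each data point gives a linear system:
  -27a + 9b - 3c + d = -81
  -8a + 4b - 2c + d = -11
  d = 3
  125a + 25b + 5c + d = 703
Solving the system yields a = 5, b = 4, c = -5, d = 3.
So h(n) = 5n³ + 4n² - 5n + 3.
The leading coefficient is 5.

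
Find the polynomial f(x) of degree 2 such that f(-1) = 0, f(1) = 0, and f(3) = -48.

Write f(x) = ax^2 + bx + c. Substituting each data point gives a linear system:
  a - b + c = 0
  a + b + c = 0
  9a + 3b + c = -48
Solving the system yields a = -6, b = 0, c = 6.
So f(x) = -6x² + 6.
Check: f(3) = -48. ✓

f(x) = -6x^2 + 6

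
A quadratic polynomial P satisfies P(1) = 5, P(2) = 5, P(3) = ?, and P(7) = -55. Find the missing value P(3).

The 3 known points determine the degree-2 polynomial uniquely.
Write P(t) = at^2 + bt + c. Substituting each data point gives a linear system:
  a + b + c = 5
  4a + 2b + c = 5
  49a + 7b + c = -55
Solving the system yields a = -2, b = 6, c = 1.
So P(t) = -2t² + 6t + 1.
Then P(3) = 1.

1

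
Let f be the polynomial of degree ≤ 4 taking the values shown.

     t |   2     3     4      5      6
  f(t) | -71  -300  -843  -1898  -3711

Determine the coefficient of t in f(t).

6

Write f(t) = at^4 + bt^3 + ct^2 + dt + e. Substituting each data point gives a linear system:
  16a + 8b + 4c + 2d + e = -71
  81a + 27b + 9c + 3d + e = -300
  256a + 64b + 16c + 4d + e = -843
  625a + 125b + 25c + 5d + e = -1898
  1296a + 216b + 36c + 6d + e = -3711
Solving the system yields a = -2, b = -5, c = -2, d = 6, e = -3.
So f(t) = -2t⁴ - 5t³ - 2t² + 6t - 3.
The coefficient of t is 6.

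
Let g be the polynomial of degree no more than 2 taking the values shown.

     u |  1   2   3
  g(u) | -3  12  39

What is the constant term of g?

Write g(u) = au^2 + bu + c. Substituting each data point gives a linear system:
  a + b + c = -3
  4a + 2b + c = 12
  9a + 3b + c = 39
Solving the system yields a = 6, b = -3, c = -6.
So g(u) = 6u^2 - 3u - 6.
The constant term is -6.

-6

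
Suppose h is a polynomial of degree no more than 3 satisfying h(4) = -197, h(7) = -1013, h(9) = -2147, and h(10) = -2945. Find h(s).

h(s) = -3s^3 + s^2 - 4s - 5

Write h(s) = as^3 + bs^2 + cs + d. Substituting each data point gives a linear system:
  64a + 16b + 4c + d = -197
  343a + 49b + 7c + d = -1013
  729a + 81b + 9c + d = -2147
  1000a + 100b + 10c + d = -2945
Solving the system yields a = -3, b = 1, c = -4, d = -5.
So h(s) = -3s^3 + s^2 - 4s - 5.
Check: h(9) = -2147. ✓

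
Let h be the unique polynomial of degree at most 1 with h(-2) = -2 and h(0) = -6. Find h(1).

-8

Using the Lagrange interpolation formula with nodes -2, 0:
  L_0(n) = n / -2
  L_1(n) = (n + 2) / 2
Then h(n) = -2·L_0(n) - 6·L_1(n).
Expanding and collecting terms gives h(n) = -2n - 6.
Evaluating at n = 1: h(1) = -8.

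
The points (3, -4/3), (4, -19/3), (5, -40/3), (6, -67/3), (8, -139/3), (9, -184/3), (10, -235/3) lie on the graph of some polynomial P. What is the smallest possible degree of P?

2

Divided differences on the nodes 3, 4, 5, 6, 8, 9, 10:
  order 0: -4/3  -19/3  -40/3  -67/3  -139/3  -184/3  -235/3
  order 1: -5  -7  -9  -12  -15  -17
  order 2: -1  -1  -1  -1  -1
  order 3: 0  0  0  0
  order 4: 0  0  0
  order 5: 0  0
  order 6: 0
The order-2 divided differences are all -1 (nonzero) and every higher order vanishes, so the data lies on a polynomial of degree exactly 2.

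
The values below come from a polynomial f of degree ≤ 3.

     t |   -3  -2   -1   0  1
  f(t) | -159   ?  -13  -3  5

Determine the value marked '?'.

The 4 known points determine the degree-3 polynomial uniquely.
Write f(t) = at^3 + bt^2 + ct + d. Substituting each data point gives a linear system:
  -27a + 9b - 3c + d = -159
  -a + b - c + d = -13
  d = -3
  a + b + c + d = 5
Solving the system yields a = 5, b = -1, c = 4, d = -3.
So f(t) = 5t³ - t² + 4t - 3.
Then f(-2) = -55.

-55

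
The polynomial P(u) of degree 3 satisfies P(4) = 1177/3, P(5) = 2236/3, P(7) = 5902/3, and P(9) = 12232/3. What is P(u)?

Write P(u) = au^3 + bu^2 + cu + d. Substituting each data point gives a linear system:
  64a + 16b + 4c + d = 1177/3
  125a + 25b + 5c + d = 2236/3
  343a + 49b + 7c + d = 5902/3
  729a + 81b + 9c + d = 12232/3
Solving the system yields a = 5, b = 6, c = -6, d = 1/3.
So P(u) = 5u³ + 6u² - 6u + 1/3.
Check: P(7) = 5902/3. ✓

P(u) = 5u^3 + 6u^2 - 6u + 1/3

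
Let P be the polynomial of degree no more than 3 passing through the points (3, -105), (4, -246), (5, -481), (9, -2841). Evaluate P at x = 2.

-34

Write P(x) = ax^3 + bx^2 + cx + d. Substituting each data point gives a linear system:
  27a + 9b + 3c + d = -105
  64a + 16b + 4c + d = -246
  125a + 25b + 5c + d = -481
  729a + 81b + 9c + d = -2841
Solving the system yields a = -4, b = 1, c = 0, d = -6.
So P(x) = -4x³ + x² - 6.
Then P(2) = -34.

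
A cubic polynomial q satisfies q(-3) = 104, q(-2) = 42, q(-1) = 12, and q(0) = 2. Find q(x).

q(x) = -2x^3 + 4x^2 - 4x + 2

Write q(x) = ax^3 + bx^2 + cx + d. Substituting each data point gives a linear system:
  -27a + 9b - 3c + d = 104
  -8a + 4b - 2c + d = 42
  -a + b - c + d = 12
  d = 2
Solving the system yields a = -2, b = 4, c = -4, d = 2.
So q(x) = -2x^3 + 4x^2 - 4x + 2.
Check: q(-2) = 42. ✓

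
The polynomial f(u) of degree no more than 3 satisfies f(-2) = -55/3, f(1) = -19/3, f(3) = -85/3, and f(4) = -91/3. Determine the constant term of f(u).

Write f(u) = au^3 + bu^2 + cu + d. Substituting each data point gives a linear system:
  -8a + 4b - 2c + d = -55/3
  a + b + c + d = -19/3
  27a + 9b + 3c + d = -85/3
  64a + 16b + 4c + d = -91/3
Solving the system yields a = 1, b = -5, c = -4, d = 5/3.
So f(u) = u³ - 5u² - 4u + 5/3.
The constant term is 5/3.

5/3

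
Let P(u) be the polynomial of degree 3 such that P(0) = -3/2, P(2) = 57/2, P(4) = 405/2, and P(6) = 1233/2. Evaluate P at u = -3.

27/2

Using the Lagrange interpolation formula with nodes 0, 2, 4, 6:
  L_0(u) = (u - 2)(u - 4)(u - 6) / -48
  L_1(u) = u(u - 4)(u - 6) / 16
  L_2(u) = u(u - 2)(u - 6) / -16
  L_3(u) = u(u - 2)(u - 4) / 48
Then P(u) = -3/2·L_0(u) + 57/2·L_1(u) + 405/2·L_2(u) + 1233/2·L_3(u).
Expanding and collecting terms gives P(u) = 2u^3 + 6u^2 - 5u - 3/2.
Evaluating at u = -3: P(-3) = 27/2.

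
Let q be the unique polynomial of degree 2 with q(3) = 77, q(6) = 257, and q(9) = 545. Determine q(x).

q(x) = 6x^2 + 6x + 5

Write q(x) = ax^2 + bx + c. Substituting each data point gives a linear system:
  9a + 3b + c = 77
  36a + 6b + c = 257
  81a + 9b + c = 545
Solving the system yields a = 6, b = 6, c = 5.
So q(x) = 6x^2 + 6x + 5.
Check: q(3) = 77. ✓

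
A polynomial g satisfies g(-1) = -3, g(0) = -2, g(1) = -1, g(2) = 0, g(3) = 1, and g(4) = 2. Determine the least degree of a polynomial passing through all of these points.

1

Forward differences of the values at t = -1, 0, 1, 2, 3, 4:
  g  : -3  -2  -1  0  1  2
  Δ  : 1  1  1  1  1
  Δ^2: 0  0  0  0
  Δ^3: 0  0  0
  Δ^4: 0  0
  Δ^5: 0
The first differences are constant (1) and nonzero, while all higher differences vanish, so the minimal degree is 1.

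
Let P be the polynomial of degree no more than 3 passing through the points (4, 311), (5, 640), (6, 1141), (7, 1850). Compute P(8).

2803

Using the Lagrange interpolation formula with nodes 4, 5, 6, 7:
  L_0(x) = (x - 5)(x - 6)(x - 7) / -6
  L_1(x) = (x - 4)(x - 6)(x - 7) / 2
  L_2(x) = (x - 4)(x - 5)(x - 7) / -2
  L_3(x) = (x - 4)(x - 5)(x - 6) / 6
Then P(x) = 311·L_0(x) + 640·L_1(x) + 1141·L_2(x) + 1850·L_3(x).
Expanding and collecting terms gives P(x) = 6x^3 - 4x^2 - x - 5.
Evaluating at x = 8: P(8) = 2803.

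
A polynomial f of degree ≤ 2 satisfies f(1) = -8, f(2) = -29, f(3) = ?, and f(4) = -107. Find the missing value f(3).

-62

The 3 known points determine the degree-2 polynomial uniquely.
Write f(x) = ax^2 + bx + c. Substituting each data point gives a linear system:
  a + b + c = -8
  4a + 2b + c = -29
  16a + 4b + c = -107
Solving the system yields a = -6, b = -3, c = 1.
So f(x) = -6x^2 - 3x + 1.
Then f(3) = -62.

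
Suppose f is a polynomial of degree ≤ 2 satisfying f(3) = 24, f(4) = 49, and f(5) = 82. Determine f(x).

Write f(x) = ax^2 + bx + c. Substituting each data point gives a linear system:
  9a + 3b + c = 24
  16a + 4b + c = 49
  25a + 5b + c = 82
Solving the system yields a = 4, b = -3, c = -3.
So f(x) = 4x² - 3x - 3.
Check: f(3) = 24. ✓

f(x) = 4x^2 - 3x - 3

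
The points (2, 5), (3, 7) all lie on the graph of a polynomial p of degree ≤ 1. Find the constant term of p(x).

1

Write p(x) = ax + b. Substituting each data point gives a linear system:
  2a + b = 5
  3a + b = 7
Solving the system yields a = 2, b = 1.
So p(x) = 2x + 1.
The constant term is 1.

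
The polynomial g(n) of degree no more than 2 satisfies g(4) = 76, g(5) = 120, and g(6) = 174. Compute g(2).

Using the Lagrange interpolation formula with nodes 4, 5, 6:
  L_0(n) = (n - 5)(n - 6) / 2
  L_1(n) = (n - 4)(n - 6) / -1
  L_2(n) = (n - 4)(n - 5) / 2
Then g(n) = 76·L_0(n) + 120·L_1(n) + 174·L_2(n).
Expanding and collecting terms gives g(n) = 5n^2 - n.
Evaluating at n = 2: g(2) = 18.

18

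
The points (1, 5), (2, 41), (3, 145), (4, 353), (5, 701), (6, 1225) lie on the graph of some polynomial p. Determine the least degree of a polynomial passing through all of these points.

3

Forward differences of the values at n = 1, 2, 3, 4, 5, 6:
  p  : 5  41  145  353  701  1225
  Δ  : 36  104  208  348  524
  Δ^2: 68  104  140  176
  Δ^3: 36  36  36
  Δ^4: 0  0
  Δ^5: 0
The third differences are constant (36) and nonzero, while all higher differences vanish, so the minimal degree is 3.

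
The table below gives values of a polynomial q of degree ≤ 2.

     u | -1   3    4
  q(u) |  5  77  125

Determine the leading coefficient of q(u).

Write q(u) = au^2 + bu + c. Substituting each data point gives a linear system:
  a - b + c = 5
  9a + 3b + c = 77
  16a + 4b + c = 125
Solving the system yields a = 6, b = 6, c = 5.
So q(u) = 6u² + 6u + 5.
The leading coefficient is 6.

6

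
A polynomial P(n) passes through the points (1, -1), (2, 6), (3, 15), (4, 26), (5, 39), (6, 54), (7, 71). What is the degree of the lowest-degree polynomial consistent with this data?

Forward differences of the values at n = 1, 2, 3, 4, 5, 6, 7:
  P  : -1  6  15  26  39  54  71
  Δ  : 7  9  11  13  15  17
  Δ^2: 2  2  2  2  2
  Δ^3: 0  0  0  0
  Δ^4: 0  0  0
  Δ^5: 0  0
  Δ^6: 0
The second differences are constant (2) and nonzero, while all higher differences vanish, so the minimal degree is 2.

2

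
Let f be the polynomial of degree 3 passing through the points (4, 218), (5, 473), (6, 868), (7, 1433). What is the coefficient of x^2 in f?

-5

Write f(x) = ax^3 + bx^2 + cx + d. Substituting each data point gives a linear system:
  64a + 16b + 4c + d = 218
  125a + 25b + 5c + d = 473
  216a + 36b + 6c + d = 868
  343a + 49b + 7c + d = 1433
Solving the system yields a = 5, b = -5, c = -5, d = -2.
So f(x) = 5x^3 - 5x^2 - 5x - 2.
The coefficient of x^2 is -5.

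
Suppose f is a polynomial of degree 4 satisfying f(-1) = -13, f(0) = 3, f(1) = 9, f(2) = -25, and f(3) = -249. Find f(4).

Using the Lagrange interpolation formula with nodes -1, 0, 1, 2, 3:
  L_0(s) = s(s - 1)(s - 2)(s - 3) / 24
  L_1(s) = (s + 1)(s - 1)(s - 2)(s - 3) / -6
  L_2(s) = (s + 1)s(s - 2)(s - 3) / 4
  L_3(s) = (s + 1)s(s - 1)(s - 3) / -6
  L_4(s) = (s + 1)s(s - 1)(s - 2) / 24
Then f(s) = -13·L_0(s) + 3·L_1(s) + 9·L_2(s) - 25·L_3(s) - 249·L_4(s).
Expanding and collecting terms gives f(s) = -5s^4 + 5s^3 + 6s + 3.
Evaluating at s = 4: f(4) = -933.

-933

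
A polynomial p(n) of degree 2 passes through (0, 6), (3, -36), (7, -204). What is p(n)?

p(n) = -4n^2 - 2n + 6

Using the Lagrange interpolation formula with nodes 0, 3, 7:
  L_0(n) = (n - 3)(n - 7) / 21
  L_1(n) = n(n - 7) / -12
  L_2(n) = n(n - 3) / 28
Then p(n) = 6·L_0(n) - 36·L_1(n) - 204·L_2(n).
Expanding and collecting terms gives p(n) = -4n^2 - 2n + 6.
Check: p(3) = -36. ✓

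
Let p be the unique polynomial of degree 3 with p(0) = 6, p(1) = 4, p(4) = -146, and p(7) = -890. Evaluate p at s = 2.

-10

Write p(s) = as^3 + bs^2 + cs + d. Substituting each data point gives a linear system:
  d = 6
  a + b + c + d = 4
  64a + 16b + 4c + d = -146
  343a + 49b + 7c + d = -890
Solving the system yields a = -3, b = 3, c = -2, d = 6.
So p(s) = -3s³ + 3s² - 2s + 6.
Then p(2) = -10.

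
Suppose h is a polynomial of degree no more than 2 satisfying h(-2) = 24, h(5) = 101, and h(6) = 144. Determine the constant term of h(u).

Write h(u) = au^2 + bu + c. Substituting each data point gives a linear system:
  4a - 2b + c = 24
  25a + 5b + c = 101
  36a + 6b + c = 144
Solving the system yields a = 4, b = -1, c = 6.
So h(u) = 4u² - u + 6.
The constant term is 6.

6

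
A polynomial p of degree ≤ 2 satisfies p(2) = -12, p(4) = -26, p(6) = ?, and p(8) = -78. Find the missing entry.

-48

The 3 known points determine the degree-2 polynomial uniquely.
Write p(x) = ax^2 + bx + c. Substituting each data point gives a linear system:
  4a + 2b + c = -12
  16a + 4b + c = -26
  64a + 8b + c = -78
Solving the system yields a = -1, b = -1, c = -6.
So p(x) = -x^2 - x - 6.
Then p(6) = -48.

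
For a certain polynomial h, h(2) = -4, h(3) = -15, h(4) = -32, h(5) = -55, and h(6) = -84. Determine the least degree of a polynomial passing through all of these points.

2

Forward differences of the values at s = 2, 3, 4, 5, 6:
  h  : -4  -15  -32  -55  -84
  Δ  : -11  -17  -23  -29
  Δ^2: -6  -6  -6
  Δ^3: 0  0
  Δ^4: 0
The second differences are constant (-6) and nonzero, while all higher differences vanish, so the minimal degree is 2.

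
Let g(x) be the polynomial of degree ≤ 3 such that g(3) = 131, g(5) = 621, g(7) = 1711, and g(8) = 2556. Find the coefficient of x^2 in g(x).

0

Write g(x) = ax^3 + bx^2 + cx + d. Substituting each data point gives a linear system:
  27a + 9b + 3c + d = 131
  125a + 25b + 5c + d = 621
  343a + 49b + 7c + d = 1711
  512a + 64b + 8c + d = 2556
Solving the system yields a = 5, b = 0, c = 0, d = -4.
So g(x) = 5x^3 - 4.
The coefficient of x^2 is 0.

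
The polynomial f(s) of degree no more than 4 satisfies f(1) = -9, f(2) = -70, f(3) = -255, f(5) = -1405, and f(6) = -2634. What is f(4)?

-660

Using the Lagrange interpolation formula with nodes 1, 2, 3, 5, 6:
  L_0(s) = (s - 2)(s - 3)(s - 5)(s - 6) / 40
  L_1(s) = (s - 1)(s - 3)(s - 5)(s - 6) / -12
  L_2(s) = (s - 1)(s - 2)(s - 5)(s - 6) / 12
  L_3(s) = (s - 1)(s - 2)(s - 3)(s - 6) / -24
  L_4(s) = (s - 1)(s - 2)(s - 3)(s - 5) / 60
Then f(s) = -9·L_0(s) - 70·L_1(s) - 255·L_2(s) - 1405·L_3(s) - 2634·L_4(s).
Expanding and collecting terms gives f(s) = -s^4 - 6s^3 - s^2 - s.
Evaluating at s = 4: f(4) = -660.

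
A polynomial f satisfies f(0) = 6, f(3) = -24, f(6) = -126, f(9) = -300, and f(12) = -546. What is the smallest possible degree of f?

2

Forward differences of the values at s = 0, 3, 6, 9, 12:
  f  : 6  -24  -126  -300  -546
  Δ  : -30  -102  -174  -246
  Δ^2: -72  -72  -72
  Δ^3: 0  0
  Δ^4: 0
The second differences are constant (-72) and nonzero, while all higher differences vanish, so the minimal degree is 2.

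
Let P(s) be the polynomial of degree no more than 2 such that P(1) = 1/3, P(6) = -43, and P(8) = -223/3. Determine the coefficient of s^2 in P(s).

Write P(s) = as^2 + bs + c. Substituting each data point gives a linear system:
  a + b + c = 1/3
  36a + 6b + c = -43
  64a + 8b + c = -223/3
Solving the system yields a = -1, b = -5/3, c = 3.
So P(s) = -s^2 - (5/3)s + 3.
The leading coefficient is -1.

-1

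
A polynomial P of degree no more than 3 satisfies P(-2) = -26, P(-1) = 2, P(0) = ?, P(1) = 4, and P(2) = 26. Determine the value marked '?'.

On equispaced nodes a degree-3 polynomial has vanishing fourth forward difference, so
  P(-2) - 4·P(-1) + 6·P(0) - 4·P(1) + P(2) = 0.
Substituting the known values and solving for P(0):
  6·P(0) = 24
  P(0) = 4.

4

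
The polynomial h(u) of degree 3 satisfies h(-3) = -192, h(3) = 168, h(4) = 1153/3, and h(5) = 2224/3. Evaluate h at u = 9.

Write h(u) = au^3 + bu^2 + cu + d. Substituting each data point gives a linear system:
  -27a + 9b - 3c + d = -192
  27a + 9b + 3c + d = 168
  64a + 16b + 4c + d = 1153/3
  125a + 25b + 5c + d = 2224/3
Solving the system yields a = 6, b = -5/3, c = 6, d = 3.
So h(u) = 6u³ - (5/3)u² + 6u + 3.
Then h(9) = 4296.

4296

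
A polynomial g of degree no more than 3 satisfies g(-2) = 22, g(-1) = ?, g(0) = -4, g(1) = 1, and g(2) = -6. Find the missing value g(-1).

On equispaced nodes a degree-3 polynomial has vanishing fourth forward difference, so
  g(-2) - 4·g(-1) + 6·g(0) - 4·g(1) + g(2) = 0.
Substituting the known values and solving for g(-1):
  -4·g(-1) = 12
  g(-1) = -3.

-3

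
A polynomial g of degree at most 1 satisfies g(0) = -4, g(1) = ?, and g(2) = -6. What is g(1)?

On equispaced nodes a degree-1 polynomial has vanishing second forward difference, so
  g(0) - 2·g(1) + g(2) = 0.
Substituting the known values and solving for g(1):
  -2·g(1) = 10
  g(1) = -5.

-5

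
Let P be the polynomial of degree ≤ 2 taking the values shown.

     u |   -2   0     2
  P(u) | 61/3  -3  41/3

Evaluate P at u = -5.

Forward differences of the values at u = -2, 0, 2:
  P  : 61/3  -3  41/3
  Δ  : -70/3  50/3
  Δ^2: 40
The second differences are constant, confirming degree 2.
Interpolating (Newton forward form) and evaluating at u = -5 gives P(-5) = 391/3.

391/3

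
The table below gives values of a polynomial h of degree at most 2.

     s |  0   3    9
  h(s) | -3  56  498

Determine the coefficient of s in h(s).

5/3

Write h(s) = as^2 + bs + c. Substituting each data point gives a linear system:
  c = -3
  9a + 3b + c = 56
  81a + 9b + c = 498
Solving the system yields a = 6, b = 5/3, c = -3.
So h(s) = 6s^2 + (5/3)s - 3.
The coefficient of s is 5/3.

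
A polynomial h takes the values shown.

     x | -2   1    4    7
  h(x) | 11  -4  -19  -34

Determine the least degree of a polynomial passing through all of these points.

1

Forward differences of the values at x = -2, 1, 4, 7:
  h  : 11  -4  -19  -34
  Δ  : -15  -15  -15
  Δ^2: 0  0
  Δ^3: 0
The first differences are constant (-15) and nonzero, while all higher differences vanish, so the minimal degree is 1.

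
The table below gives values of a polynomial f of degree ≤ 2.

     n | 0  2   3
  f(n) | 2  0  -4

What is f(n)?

Write f(n) = an^2 + bn + c. Substituting each data point gives a linear system:
  c = 2
  4a + 2b + c = 0
  9a + 3b + c = -4
Solving the system yields a = -1, b = 1, c = 2.
So f(n) = -n^2 + n + 2.
Check: f(3) = -4. ✓

f(n) = -n^2 + n + 2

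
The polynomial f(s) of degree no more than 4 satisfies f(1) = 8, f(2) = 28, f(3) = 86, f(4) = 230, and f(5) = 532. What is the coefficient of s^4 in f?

Write f(s) = as^4 + bs^3 + cs^2 + ds + e. Substituting each data point gives a linear system:
  a + b + c + d + e = 8
  16a + 8b + 4c + 2d + e = 28
  81a + 27b + 9c + 3d + e = 86
  256a + 64b + 16c + 4d + e = 230
  625a + 125b + 25c + 5d + e = 532
Solving the system yields a = 1, b = -2, c = 6, d = 1, e = 2.
So f(s) = s⁴ - 2s³ + 6s² + s + 2.
The leading coefficient is 1.

1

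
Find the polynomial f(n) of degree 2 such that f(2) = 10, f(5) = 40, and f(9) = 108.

f(n) = n^2 + 3n

Using the Lagrange interpolation formula with nodes 2, 5, 9:
  L_0(n) = (n - 5)(n - 9) / 21
  L_1(n) = (n - 2)(n - 9) / -12
  L_2(n) = (n - 2)(n - 5) / 28
Then f(n) = 10·L_0(n) + 40·L_1(n) + 108·L_2(n).
Expanding and collecting terms gives f(n) = n^2 + 3n.
Check: f(9) = 108. ✓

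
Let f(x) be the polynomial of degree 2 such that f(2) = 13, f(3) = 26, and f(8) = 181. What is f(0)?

Write f(x) = ax^2 + bx + c. Substituting each data point gives a linear system:
  4a + 2b + c = 13
  9a + 3b + c = 26
  64a + 8b + c = 181
Solving the system yields a = 3, b = -2, c = 5.
So f(x) = 3x^2 - 2x + 5.
Then f(0) = 5.

5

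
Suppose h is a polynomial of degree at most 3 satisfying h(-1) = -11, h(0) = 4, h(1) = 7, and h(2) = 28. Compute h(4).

244

Using the Lagrange interpolation formula with nodes -1, 0, 1, 2:
  L_0(s) = s(s - 1)(s - 2) / -6
  L_1(s) = (s + 1)(s - 1)(s - 2) / 2
  L_2(s) = (s + 1)s(s - 2) / -2
  L_3(s) = (s + 1)s(s - 1) / 6
Then h(s) = -11·L_0(s) + 4·L_1(s) + 7·L_2(s) + 28·L_3(s).
Expanding and collecting terms gives h(s) = 5s^3 - 6s^2 + 4s + 4.
Evaluating at s = 4: h(4) = 244.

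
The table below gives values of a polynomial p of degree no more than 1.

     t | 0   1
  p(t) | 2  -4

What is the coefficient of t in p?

Write p(t) = at + b. Substituting each data point gives a linear system:
  b = 2
  a + b = -4
Solving the system yields a = -6, b = 2.
So p(t) = -6t + 2.
The leading coefficient is -6.

-6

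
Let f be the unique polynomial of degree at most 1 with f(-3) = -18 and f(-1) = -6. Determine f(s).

f(s) = 6s

Using the Lagrange interpolation formula with nodes -3, -1:
  L_0(s) = (s + 1) / -2
  L_1(s) = (s + 3) / 2
Then f(s) = -18·L_0(s) - 6·L_1(s).
Expanding and collecting terms gives f(s) = 6s.
Check: f(-1) = -6. ✓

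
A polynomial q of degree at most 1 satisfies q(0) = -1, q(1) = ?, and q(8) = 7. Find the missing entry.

The 2 known points determine the degree-1 polynomial uniquely.
Write q(s) = as + b. Substituting each data point gives a linear system:
  b = -1
  8a + b = 7
Solving the system yields a = 1, b = -1.
So q(s) = s - 1.
Then q(1) = 0.

0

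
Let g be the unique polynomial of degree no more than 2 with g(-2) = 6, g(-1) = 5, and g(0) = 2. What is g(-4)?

2

Write g(n) = an^2 + bn + c. Substituting each data point gives a linear system:
  4a - 2b + c = 6
  a - b + c = 5
  c = 2
Solving the system yields a = -1, b = -4, c = 2.
So g(n) = -n² - 4n + 2.
Then g(-4) = 2.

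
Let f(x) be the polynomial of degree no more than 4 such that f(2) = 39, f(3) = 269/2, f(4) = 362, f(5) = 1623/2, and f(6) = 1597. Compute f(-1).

Forward differences of the values at x = 2, 3, 4, 5, 6:
  f  : 39  269/2  362  1623/2  1597
  Δ  : 191/2  455/2  899/2  1571/2
  Δ^2: 132  222  336
  Δ^3: 90  114
  Δ^4: 24
The fourth differences are constant, confirming degree 4.
Interpolating (Newton forward form) and evaluating at x = -1 gives f(-1) = 9/2.

9/2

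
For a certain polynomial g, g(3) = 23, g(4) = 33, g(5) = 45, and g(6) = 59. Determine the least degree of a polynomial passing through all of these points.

Forward differences of the values at t = 3, 4, 5, 6:
  g  : 23  33  45  59
  Δ  : 10  12  14
  Δ^2: 2  2
  Δ^3: 0
The second differences are constant (2) and nonzero, while all higher differences vanish, so the minimal degree is 2.

2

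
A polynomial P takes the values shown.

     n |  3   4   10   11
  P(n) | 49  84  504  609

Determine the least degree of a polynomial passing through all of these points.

2

Divided differences on the nodes 3, 4, 10, 11:
  order 0: 49  84  504  609
  order 1: 35  70  105
  order 2: 5  5
  order 3: 0
The order-2 divided differences are all 5 (nonzero) and every higher order vanishes, so the data lies on a polynomial of degree exactly 2.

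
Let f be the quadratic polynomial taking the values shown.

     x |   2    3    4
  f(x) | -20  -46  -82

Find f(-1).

-2

Forward differences of the values at x = 2, 3, 4:
  f  : -20  -46  -82
  Δ  : -26  -36
  Δ^2: -10
The second differences are constant, confirming degree 2.
Interpolating (Newton forward form) and evaluating at x = -1 gives f(-1) = -2.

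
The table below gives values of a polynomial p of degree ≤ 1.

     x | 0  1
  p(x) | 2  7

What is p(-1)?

Using the Lagrange interpolation formula with nodes 0, 1:
  L_0(x) = (x - 1) / -1
  L_1(x) = x / 1
Then p(x) = 2·L_0(x) + 7·L_1(x).
Expanding and collecting terms gives p(x) = 5x + 2.
Evaluating at x = -1: p(-1) = -3.

-3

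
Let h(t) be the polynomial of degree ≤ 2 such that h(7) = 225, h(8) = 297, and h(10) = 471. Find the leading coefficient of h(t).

5

Write h(t) = at^2 + bt + c. Substituting each data point gives a linear system:
  49a + 7b + c = 225
  64a + 8b + c = 297
  100a + 10b + c = 471
Solving the system yields a = 5, b = -3, c = 1.
So h(t) = 5t² - 3t + 1.
The leading coefficient is 5.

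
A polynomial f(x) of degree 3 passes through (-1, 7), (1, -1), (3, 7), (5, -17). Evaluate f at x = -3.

79

Using the Lagrange interpolation formula with nodes -1, 1, 3, 5:
  L_0(x) = (x - 1)(x - 3)(x - 5) / -48
  L_1(x) = (x + 1)(x - 3)(x - 5) / 16
  L_2(x) = (x + 1)(x - 1)(x - 5) / -16
  L_3(x) = (x + 1)(x - 1)(x - 3) / 48
Then f(x) = 7·L_0(x) - 1·L_1(x) + 7·L_2(x) - 17·L_3(x).
Expanding and collecting terms gives f(x) = -x^3 + 5x^2 - 3x - 2.
Evaluating at x = -3: f(-3) = 79.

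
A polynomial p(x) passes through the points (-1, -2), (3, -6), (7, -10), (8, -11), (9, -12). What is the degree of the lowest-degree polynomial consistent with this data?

Divided differences on the nodes -1, 3, 7, 8, 9:
  order 0: -2  -6  -10  -11  -12
  order 1: -1  -1  -1  -1
  order 2: 0  0  0
  order 3: 0  0
  order 4: 0
The order-1 divided differences are all -1 (nonzero) and every higher order vanishes, so the data lies on a polynomial of degree exactly 1.

1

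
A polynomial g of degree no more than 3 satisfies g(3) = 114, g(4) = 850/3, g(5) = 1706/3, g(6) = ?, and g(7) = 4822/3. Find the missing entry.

1000

The 4 known points determine the degree-3 polynomial uniquely.
Write g(x) = ax^3 + bx^2 + cx + d. Substituting each data point gives a linear system:
  27a + 9b + 3c + d = 114
  64a + 16b + 4c + d = 850/3
  125a + 25b + 5c + d = 1706/3
  343a + 49b + 7c + d = 4822/3
Solving the system yields a = 5, b = -2, c = -5/3, d = 2.
So g(x) = 5x^3 - 2x^2 - (5/3)x + 2.
Then g(6) = 1000.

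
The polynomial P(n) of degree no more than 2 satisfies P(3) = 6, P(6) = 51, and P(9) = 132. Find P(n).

Write P(n) = an^2 + bn + c. Substituting each data point gives a linear system:
  9a + 3b + c = 6
  36a + 6b + c = 51
  81a + 9b + c = 132
Solving the system yields a = 2, b = -3, c = -3.
So P(n) = 2n² - 3n - 3.
Check: P(6) = 51. ✓

P(n) = 2n^2 - 3n - 3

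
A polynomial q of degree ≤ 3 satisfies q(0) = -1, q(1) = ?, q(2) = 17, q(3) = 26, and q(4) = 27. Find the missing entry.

The 4 known points determine the degree-3 polynomial uniquely.
Write q(n) = an^3 + bn^2 + cn + d. Substituting each data point gives a linear system:
  d = -1
  8a + 4b + 2c + d = 17
  27a + 9b + 3c + d = 26
  64a + 16b + 4c + d = 27
Solving the system yields a = -1, b = 5, c = 3, d = -1.
So q(n) = -n^3 + 5n^2 + 3n - 1.
Then q(1) = 6.

6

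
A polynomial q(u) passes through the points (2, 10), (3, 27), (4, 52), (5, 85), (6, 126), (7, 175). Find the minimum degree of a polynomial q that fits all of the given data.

2

Forward differences of the values at u = 2, 3, 4, 5, 6, 7:
  q  : 10  27  52  85  126  175
  Δ  : 17  25  33  41  49
  Δ^2: 8  8  8  8
  Δ^3: 0  0  0
  Δ^4: 0  0
  Δ^5: 0
The second differences are constant (8) and nonzero, while all higher differences vanish, so the minimal degree is 2.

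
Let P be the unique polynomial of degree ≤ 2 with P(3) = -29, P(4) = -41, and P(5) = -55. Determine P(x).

P(x) = -x^2 - 5x - 5

Using the Lagrange interpolation formula with nodes 3, 4, 5:
  L_0(x) = (x - 4)(x - 5) / 2
  L_1(x) = (x - 3)(x - 5) / -1
  L_2(x) = (x - 3)(x - 4) / 2
Then P(x) = -29·L_0(x) - 41·L_1(x) - 55·L_2(x).
Expanding and collecting terms gives P(x) = -x^2 - 5x - 5.
Check: P(4) = -41. ✓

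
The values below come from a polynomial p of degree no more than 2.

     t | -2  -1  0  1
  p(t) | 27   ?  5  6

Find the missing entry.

12

The 3 known points determine the degree-2 polynomial uniquely.
Write p(t) = at^2 + bt + c. Substituting each data point gives a linear system:
  4a - 2b + c = 27
  c = 5
  a + b + c = 6
Solving the system yields a = 4, b = -3, c = 5.
So p(t) = 4t² - 3t + 5.
Then p(-1) = 12.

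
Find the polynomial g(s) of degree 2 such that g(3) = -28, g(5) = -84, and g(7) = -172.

Using the Lagrange interpolation formula with nodes 3, 5, 7:
  L_0(s) = (s - 5)(s - 7) / 8
  L_1(s) = (s - 3)(s - 7) / -4
  L_2(s) = (s - 3)(s - 5) / 8
Then g(s) = -28·L_0(s) - 84·L_1(s) - 172·L_2(s).
Expanding and collecting terms gives g(s) = -4s² + 4s - 4.
Check: g(7) = -172. ✓

g(s) = -4s^2 + 4s - 4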